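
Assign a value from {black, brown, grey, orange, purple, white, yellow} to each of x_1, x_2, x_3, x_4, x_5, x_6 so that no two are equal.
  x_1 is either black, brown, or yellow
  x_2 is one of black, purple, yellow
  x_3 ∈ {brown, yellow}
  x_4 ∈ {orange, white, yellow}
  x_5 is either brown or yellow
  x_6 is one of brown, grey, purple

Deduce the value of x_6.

grey

x_3 and x_5 share exactly the 2 values {brown, yellow}; by pigeonhole those values go to them, so strike brown, yellow from x_1, x_2, x_4, x_6.
That leaves x_1 = black. Strike black from x_2.
x_2 must be purple (only option left). Strike purple from x_6.
So x_6 = grey.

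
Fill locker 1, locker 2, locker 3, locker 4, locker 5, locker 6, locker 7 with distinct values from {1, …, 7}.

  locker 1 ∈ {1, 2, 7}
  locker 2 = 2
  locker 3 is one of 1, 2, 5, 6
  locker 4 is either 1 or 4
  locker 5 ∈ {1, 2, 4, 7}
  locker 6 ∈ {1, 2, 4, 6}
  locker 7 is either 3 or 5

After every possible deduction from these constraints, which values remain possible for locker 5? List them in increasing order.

locker 2's domain is down to {2}, so locker 2 = 2. Eliminate 2 elsewhere: locker 1, locker 3, locker 5, locker 6.
The 6 still-open variables draw from only 6 values {1, 3, 4, 5, 6, 7}, so each is used; only locker 7 can be 3, hence locker 7 = 3.
The 5 still-open variables together cover exactly {1, 4, 5, 6, 7} — 5 values for 5 variables — and 5 appears only in locker 3's list, so locker 3 = 5.
Among the 4 still-open variables, 6 fits only locker 6 (and all 4 values in {1, 4, 6, 7} must be used), so locker 6 = 6.
No further eliminations apply; locker 5 can still be any of 1, 4, 7.

1, 4, 7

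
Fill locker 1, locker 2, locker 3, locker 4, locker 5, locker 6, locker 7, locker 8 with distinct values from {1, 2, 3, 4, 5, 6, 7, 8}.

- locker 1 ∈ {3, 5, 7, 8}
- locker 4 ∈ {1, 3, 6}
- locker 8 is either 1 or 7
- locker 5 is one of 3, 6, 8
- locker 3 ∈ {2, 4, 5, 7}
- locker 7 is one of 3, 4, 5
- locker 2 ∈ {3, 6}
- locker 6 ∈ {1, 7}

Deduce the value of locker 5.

8

Among the 8 variables, 2 fits only locker 3 (and all 8 values in {1, 2, 3, 4, 5, 6, 7, 8} must be used), so locker 3 = 2.
The 7 still-open variables draw from only 7 values {1, 3, 4, 5, 6, 7, 8}, so each is used; only locker 7 can be 4, hence locker 7 = 4.
Among the 6 still-open variables, 5 fits only locker 1 (and all 6 values in {1, 3, 5, 6, 7, 8} must be used), so locker 1 = 5.
The 5 still-open variables draw from only 5 values {1, 3, 6, 7, 8}, so each is used; only locker 5 can be 8, hence locker 5 = 8.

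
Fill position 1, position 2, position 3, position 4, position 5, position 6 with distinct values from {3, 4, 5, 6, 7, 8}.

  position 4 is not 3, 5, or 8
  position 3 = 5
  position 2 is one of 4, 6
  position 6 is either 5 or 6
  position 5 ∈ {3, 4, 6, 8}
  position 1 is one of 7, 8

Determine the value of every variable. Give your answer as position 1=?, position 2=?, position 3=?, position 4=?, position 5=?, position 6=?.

position 1=8, position 2=4, position 3=5, position 4=7, position 5=3, position 6=6

position 3 must be 5 (only option left). Strike 5 from position 6.
position 6 must be 6 (only option left). Strike 6 from position 2, position 4, position 5.
position 2 has just one choice, so position 2 = 4. Eliminate 4 elsewhere: position 4, position 5.
position 4 has just one choice, so position 4 = 7. Strike 7 from position 1.
position 1 has just one choice, so position 1 = 8. So position 5 can't be 8.
That leaves position 5 = 3.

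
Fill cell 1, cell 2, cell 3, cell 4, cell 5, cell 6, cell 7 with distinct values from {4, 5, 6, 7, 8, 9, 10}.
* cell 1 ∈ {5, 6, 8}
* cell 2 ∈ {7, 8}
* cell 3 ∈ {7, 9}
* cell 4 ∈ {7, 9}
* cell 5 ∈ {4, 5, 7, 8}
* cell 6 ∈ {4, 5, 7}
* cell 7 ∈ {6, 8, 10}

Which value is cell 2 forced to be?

The 7 variables draw from only 7 values {4, 5, 6, 7, 8, 9, 10}, so each is used; only cell 7 can be 10, hence cell 7 = 10.
The 6 still-open variables together cover exactly {4, 5, 6, 7, 8, 9} — 6 values for 6 variables — and 6 appears only in cell 1's list, so cell 1 = 6.
cell 3 and cell 4 share exactly the 2 values {7, 9}; by pigeonhole those values go to them, so strike 7, 9 from cell 2, cell 5, cell 6.
So cell 2 = 8.

8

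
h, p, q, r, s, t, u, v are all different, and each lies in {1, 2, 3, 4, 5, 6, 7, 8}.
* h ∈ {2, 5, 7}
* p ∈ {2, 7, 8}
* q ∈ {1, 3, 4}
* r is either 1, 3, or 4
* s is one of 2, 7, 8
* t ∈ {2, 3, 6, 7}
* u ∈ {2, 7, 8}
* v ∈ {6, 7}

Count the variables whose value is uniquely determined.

The 8 variables together cover exactly {1, 2, 3, 4, 5, 6, 7, 8} — 8 values for 8 variables — and 5 appears only in h's list, so h = 5.
p, s, u share exactly the 3 values {2, 7, 8}; by pigeonhole those values go to them, so strike 2, 7, 8 from t, v.
v's domain is down to {6}, so v = 6. So t can't be 6.
That leaves t = 3. So q, r can't be 3.
Determined: h=5, t=3, v=6. The other variables each still have more than one consistent value. That makes 3.

3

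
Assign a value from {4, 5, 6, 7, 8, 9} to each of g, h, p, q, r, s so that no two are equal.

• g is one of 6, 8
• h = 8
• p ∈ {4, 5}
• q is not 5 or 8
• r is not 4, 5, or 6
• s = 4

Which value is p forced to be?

5

h's domain is down to {8}, so h = 8. So g, r can't be 8.
s must be 4 (only option left). Remove 4 from p, q.
So p = 5.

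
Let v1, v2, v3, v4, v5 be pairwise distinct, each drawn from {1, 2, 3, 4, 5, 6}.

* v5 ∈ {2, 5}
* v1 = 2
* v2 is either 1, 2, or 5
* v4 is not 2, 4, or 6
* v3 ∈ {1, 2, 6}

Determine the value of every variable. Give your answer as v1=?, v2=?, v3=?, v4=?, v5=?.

v1=2, v2=1, v3=6, v4=3, v5=5

v1 has just one choice, so v1 = 2. Eliminate 2 elsewhere: v2, v3, v5.
That leaves v5 = 5. Strike 5 from v2, v4.
That leaves v2 = 1. Remove 1 from v3, v4.
v3's domain is down to {6}, so v3 = 6.
v4 must be 3 (only option left).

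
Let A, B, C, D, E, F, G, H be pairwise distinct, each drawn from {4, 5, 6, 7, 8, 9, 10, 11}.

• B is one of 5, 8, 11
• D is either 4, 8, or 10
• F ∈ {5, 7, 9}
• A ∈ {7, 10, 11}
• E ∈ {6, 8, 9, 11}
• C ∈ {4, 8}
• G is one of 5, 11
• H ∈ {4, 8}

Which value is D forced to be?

The 8 variables together cover exactly {4, 5, 6, 7, 8, 9, 10, 11} — 8 values for 8 variables — and 6 appears only in E's list, so E = 6.
Among the 7 still-open variables, 9 fits only F (and all 7 values in {4, 5, 7, 8, 9, 10, 11} must be used), so F = 9.
The 6 still-open variables draw from only 6 values {4, 5, 7, 8, 10, 11}, so each is used; only A can be 7, hence A = 7.
The 5 still-open variables together cover exactly {4, 5, 8, 10, 11} — 5 values for 5 variables — and 10 appears only in D's list, so D = 10.

10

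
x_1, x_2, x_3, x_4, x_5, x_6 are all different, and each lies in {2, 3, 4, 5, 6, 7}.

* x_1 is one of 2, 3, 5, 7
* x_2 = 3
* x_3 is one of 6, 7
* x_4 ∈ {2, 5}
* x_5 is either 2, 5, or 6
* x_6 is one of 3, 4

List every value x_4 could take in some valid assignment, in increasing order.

2, 5

x_2 has just one choice, so x_2 = 3. Eliminate 3 elsewhere: x_1, x_6.
That leaves x_6 = 4.
No further eliminations apply; x_4 can still be any of 2, 5.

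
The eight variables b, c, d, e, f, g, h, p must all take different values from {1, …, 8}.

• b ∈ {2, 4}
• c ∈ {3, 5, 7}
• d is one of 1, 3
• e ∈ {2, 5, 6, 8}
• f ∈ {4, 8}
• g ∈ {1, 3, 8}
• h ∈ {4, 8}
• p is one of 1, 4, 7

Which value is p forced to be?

Among the 8 variables, 6 fits only e (and all 8 values in {1, 2, 3, 4, 5, 6, 7, 8} must be used), so e = 6.
The 7 still-open variables together cover exactly {1, 2, 3, 4, 5, 7, 8} — 7 values for 7 variables — and 2 appears only in b's list, so b = 2.
The 6 still-open variables together cover exactly {1, 3, 4, 5, 7, 8} — 6 values for 6 variables — and 5 appears only in c's list, so c = 5.
Among the 5 still-open variables, 7 fits only p (and all 5 values in {1, 3, 4, 7, 8} must be used), so p = 7.

7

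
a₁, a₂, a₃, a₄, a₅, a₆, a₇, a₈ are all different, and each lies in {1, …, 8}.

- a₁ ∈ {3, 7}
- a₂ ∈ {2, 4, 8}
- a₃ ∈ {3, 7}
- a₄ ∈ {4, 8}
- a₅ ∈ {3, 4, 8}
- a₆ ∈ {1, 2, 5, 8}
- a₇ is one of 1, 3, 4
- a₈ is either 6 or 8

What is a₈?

6

Among the 8 variables, 5 fits only a₆ (and all 8 values in {1, 2, 3, 4, 5, 6, 7, 8} must be used), so a₆ = 5.
Among the 7 still-open variables, 1 fits only a₇ (and all 7 values in {1, 2, 3, 4, 6, 7, 8} must be used), so a₇ = 1.
The 6 still-open variables together cover exactly {2, 3, 4, 6, 7, 8} — 6 values for 6 variables — and 2 appears only in a₂'s list, so a₂ = 2.
Among the 5 still-open variables, 6 fits only a₈ (and all 5 values in {3, 4, 6, 7, 8} must be used), so a₈ = 6.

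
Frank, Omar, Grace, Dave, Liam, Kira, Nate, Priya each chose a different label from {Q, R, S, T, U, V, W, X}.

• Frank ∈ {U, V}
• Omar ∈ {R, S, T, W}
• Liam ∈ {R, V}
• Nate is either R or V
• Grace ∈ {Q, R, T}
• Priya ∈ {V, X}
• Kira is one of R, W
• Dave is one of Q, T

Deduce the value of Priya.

The 8 variables draw from only 8 values {Q, R, S, T, U, V, W, X}, so each is used; only Omar can be S, hence Omar = S.
The 7 still-open variables draw from only 7 values {Q, R, T, U, V, W, X}, so each is used; only Frank can be U, hence Frank = U.
The 6 still-open variables together cover exactly {Q, R, T, V, W, X} — 6 values for 6 variables — and W appears only in Kira's list, so Kira = W.
The 5 still-open variables draw from only 5 values {Q, R, T, V, X}, so each is used; only Priya can be X, hence Priya = X.

X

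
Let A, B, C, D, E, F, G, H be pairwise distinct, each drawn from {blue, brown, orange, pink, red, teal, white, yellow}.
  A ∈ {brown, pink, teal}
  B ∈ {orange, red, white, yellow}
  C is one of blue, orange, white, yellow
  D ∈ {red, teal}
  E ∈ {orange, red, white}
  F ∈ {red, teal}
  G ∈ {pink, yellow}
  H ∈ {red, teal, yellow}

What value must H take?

The 8 variables together cover exactly {blue, brown, orange, pink, red, teal, white, yellow} — 8 values for 8 variables — and blue appears only in C's list, so C = blue.
Among the 7 still-open variables, brown fits only A (and all 7 values in {brown, orange, pink, red, teal, white, yellow} must be used), so A = brown.
The 6 still-open variables draw from only 6 values {orange, pink, red, teal, white, yellow}, so each is used; only G can be pink, hence G = pink.
D and F between them cover only {red, teal} — a naked pair. Remove those values from B, E, H.
So H = yellow.

yellow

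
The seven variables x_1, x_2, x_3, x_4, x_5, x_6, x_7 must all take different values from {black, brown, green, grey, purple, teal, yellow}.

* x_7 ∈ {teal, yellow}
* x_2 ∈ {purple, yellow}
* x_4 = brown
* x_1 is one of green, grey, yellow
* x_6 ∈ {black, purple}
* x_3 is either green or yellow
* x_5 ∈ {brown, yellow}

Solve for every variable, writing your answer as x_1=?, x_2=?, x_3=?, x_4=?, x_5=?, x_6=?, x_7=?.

x_1=grey, x_2=purple, x_3=green, x_4=brown, x_5=yellow, x_6=black, x_7=teal

x_4 has just one choice, so x_4 = brown. Eliminate brown elsewhere: x_5.
That leaves x_5 = yellow. So x_1, x_2, x_3, x_7 can't be yellow.
x_7 has just one choice, so x_7 = teal.
x_2 has just one choice, so x_2 = purple. Eliminate purple elsewhere: x_6.
x_3 has just one choice, so x_3 = green. Strike green from x_1.
That leaves x_6 = black.
x_1 must be grey (only option left).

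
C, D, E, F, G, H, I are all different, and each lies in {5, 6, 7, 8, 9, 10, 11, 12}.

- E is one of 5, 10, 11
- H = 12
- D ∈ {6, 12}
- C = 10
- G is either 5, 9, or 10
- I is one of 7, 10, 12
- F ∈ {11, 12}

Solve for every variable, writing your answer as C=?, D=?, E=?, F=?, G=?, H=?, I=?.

C=10, D=6, E=5, F=11, G=9, H=12, I=7

C's domain is down to {10}, so C = 10. Remove 10 from E, G, I.
H has just one choice, so H = 12. Eliminate 12 elsewhere: D, F, I.
I has just one choice, so I = 7.
D has just one choice, so D = 6.
F's domain is down to {11}, so F = 11. Eliminate 11 elsewhere: E.
E has just one choice, so E = 5. Eliminate 5 elsewhere: G.
That leaves G = 9.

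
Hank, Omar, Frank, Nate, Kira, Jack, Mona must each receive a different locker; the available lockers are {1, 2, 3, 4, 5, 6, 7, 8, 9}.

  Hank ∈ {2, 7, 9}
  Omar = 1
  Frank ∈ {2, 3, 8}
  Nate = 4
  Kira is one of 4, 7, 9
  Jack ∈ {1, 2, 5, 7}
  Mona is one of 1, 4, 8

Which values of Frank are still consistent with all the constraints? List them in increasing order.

Omar must be 1 (only option left). Remove 1 from Jack, Mona.
Nate must be 4 (only option left). Remove 4 from Kira, Mona.
Mona's domain is down to {8}, so Mona = 8. Eliminate 8 elsewhere: Frank.
No further eliminations apply; Frank can still be any of 2, 3.

2, 3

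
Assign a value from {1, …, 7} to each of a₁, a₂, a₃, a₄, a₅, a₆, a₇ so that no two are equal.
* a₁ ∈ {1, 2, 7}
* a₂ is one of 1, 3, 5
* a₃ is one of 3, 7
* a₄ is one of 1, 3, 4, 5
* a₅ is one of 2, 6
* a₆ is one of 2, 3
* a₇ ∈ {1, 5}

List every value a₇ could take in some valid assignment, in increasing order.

Among the 7 variables, 4 fits only a₄ (and all 7 values in {1, 2, 3, 4, 5, 6, 7} must be used), so a₄ = 4.
Among the 6 still-open variables, 6 fits only a₅ (and all 6 values in {1, 2, 3, 5, 6, 7} must be used), so a₅ = 6.
No further eliminations apply; a₇ can still be any of 1, 5.

1, 5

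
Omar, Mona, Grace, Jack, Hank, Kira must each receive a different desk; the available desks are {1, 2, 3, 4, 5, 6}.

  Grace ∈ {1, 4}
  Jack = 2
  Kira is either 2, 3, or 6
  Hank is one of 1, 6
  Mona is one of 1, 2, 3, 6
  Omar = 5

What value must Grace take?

4

Omar's domain is down to {5}, so Omar = 5.
Jack must be 2 (only option left). So Mona, Kira can't be 2.
The 4 still-open variables draw from only 4 values {1, 3, 4, 6}, so each is used; only Grace can be 4, hence Grace = 4.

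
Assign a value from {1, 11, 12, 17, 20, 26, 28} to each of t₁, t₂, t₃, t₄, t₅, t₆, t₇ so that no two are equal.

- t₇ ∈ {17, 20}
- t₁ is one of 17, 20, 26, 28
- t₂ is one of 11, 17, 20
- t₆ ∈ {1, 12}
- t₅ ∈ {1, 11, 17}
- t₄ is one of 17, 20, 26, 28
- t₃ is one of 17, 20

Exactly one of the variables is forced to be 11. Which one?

Among the 7 variables, 12 fits only t₆ (and all 7 values in {1, 11, 12, 17, 20, 26, 28} must be used), so t₆ = 12.
The 6 still-open variables draw from only 6 values {1, 11, 17, 20, 26, 28}, so each is used; only t₅ can be 1, hence t₅ = 1.
The 5 still-open variables draw from only 5 values {11, 17, 20, 26, 28}, so each is used; only t₂ can be 11, hence t₂ = 11.

t₂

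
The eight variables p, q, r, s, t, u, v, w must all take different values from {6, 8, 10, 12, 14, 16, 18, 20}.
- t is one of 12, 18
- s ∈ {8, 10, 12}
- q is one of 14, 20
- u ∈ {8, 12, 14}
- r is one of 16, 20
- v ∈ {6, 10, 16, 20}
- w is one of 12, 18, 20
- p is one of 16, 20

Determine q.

The 8 variables draw from only 8 values {6, 8, 10, 12, 14, 16, 18, 20}, so each is used; only v can be 6, hence v = 6.
The 7 still-open variables draw from only 7 values {8, 10, 12, 14, 16, 18, 20}, so each is used; only s can be 10, hence s = 10.
The 6 still-open variables draw from only 6 values {8, 12, 14, 16, 18, 20}, so each is used; only u can be 8, hence u = 8.
Among the 5 still-open variables, 14 fits only q (and all 5 values in {12, 14, 16, 18, 20} must be used), so q = 14.

14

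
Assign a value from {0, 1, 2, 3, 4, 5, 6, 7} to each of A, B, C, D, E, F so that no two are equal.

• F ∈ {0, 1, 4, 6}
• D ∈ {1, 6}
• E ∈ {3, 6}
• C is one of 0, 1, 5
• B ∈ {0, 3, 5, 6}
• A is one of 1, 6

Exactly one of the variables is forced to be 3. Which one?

E

The 6 variables draw from only 6 values {0, 1, 3, 4, 5, 6}, so each is used; only F can be 4, hence F = 4.
A and D between them cover only {1, 6} — a naked pair. Remove those values from B, C, E.
So 3 goes to E.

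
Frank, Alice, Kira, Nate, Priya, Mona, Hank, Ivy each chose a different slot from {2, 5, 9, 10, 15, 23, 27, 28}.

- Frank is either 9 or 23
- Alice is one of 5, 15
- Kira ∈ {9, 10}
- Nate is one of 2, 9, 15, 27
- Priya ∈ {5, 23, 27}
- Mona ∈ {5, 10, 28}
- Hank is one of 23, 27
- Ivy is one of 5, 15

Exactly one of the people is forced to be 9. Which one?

The 8 variables draw from only 8 values {2, 5, 9, 10, 15, 23, 27, 28}, so each is used; only Nate can be 2, hence Nate = 2.
Among the 7 still-open variables, 28 fits only Mona (and all 7 values in {5, 9, 10, 15, 23, 27, 28} must be used), so Mona = 28.
Among the 6 still-open variables, 10 fits only Kira (and all 6 values in {5, 9, 10, 15, 23, 27} must be used), so Kira = 10.
The 5 still-open variables draw from only 5 values {5, 9, 15, 23, 27}, so each is used; only Frank can be 9, hence Frank = 9.

Frank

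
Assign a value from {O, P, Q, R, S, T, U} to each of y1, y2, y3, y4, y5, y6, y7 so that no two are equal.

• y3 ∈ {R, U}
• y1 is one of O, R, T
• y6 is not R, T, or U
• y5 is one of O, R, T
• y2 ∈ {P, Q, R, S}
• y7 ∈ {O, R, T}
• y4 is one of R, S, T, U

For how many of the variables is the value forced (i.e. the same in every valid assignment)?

2

The 3 variables y1, y5, y7 are confined to {O, R, T}, which locks those values in; drop them from y2, y3, y4, y6.
y3 must be U (only option left). So y4 can't be U.
y4's domain is down to {S}, so y4 = S. Eliminate S elsewhere: y2, y6.
Determined: y3=U, y4=S. The other variables each still have more than one consistent value. That makes 2.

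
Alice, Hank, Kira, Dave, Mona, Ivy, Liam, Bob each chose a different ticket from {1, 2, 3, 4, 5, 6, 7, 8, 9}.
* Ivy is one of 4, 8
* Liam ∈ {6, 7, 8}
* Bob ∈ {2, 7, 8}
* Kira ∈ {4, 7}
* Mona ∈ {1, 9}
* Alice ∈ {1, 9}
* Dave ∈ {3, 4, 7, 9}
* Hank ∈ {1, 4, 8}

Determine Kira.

Among the 8 variables, 2 fits only Bob (and all 8 values in {1, 2, 3, 4, 6, 7, 8, 9} must be used), so Bob = 2.
The 7 still-open variables together cover exactly {1, 3, 4, 6, 7, 8, 9} — 7 values for 7 variables — and 3 appears only in Dave's list, so Dave = 3.
The 6 still-open variables draw from only 6 values {1, 4, 6, 7, 8, 9}, so each is used; only Liam can be 6, hence Liam = 6.
The 5 still-open variables draw from only 5 values {1, 4, 7, 8, 9}, so each is used; only Kira can be 7, hence Kira = 7.

7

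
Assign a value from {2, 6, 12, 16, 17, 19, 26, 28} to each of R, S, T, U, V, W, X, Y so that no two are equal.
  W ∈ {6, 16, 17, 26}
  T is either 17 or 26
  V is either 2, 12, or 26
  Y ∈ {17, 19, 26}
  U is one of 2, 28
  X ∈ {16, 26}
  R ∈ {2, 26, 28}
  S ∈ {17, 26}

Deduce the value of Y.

19

Among the 8 variables, 6 fits only W (and all 8 values in {2, 6, 12, 16, 17, 19, 26, 28} must be used), so W = 6.
The 7 still-open variables together cover exactly {2, 12, 16, 17, 19, 26, 28} — 7 values for 7 variables — and 12 appears only in V's list, so V = 12.
Among the 6 still-open variables, 16 fits only X (and all 6 values in {2, 16, 17, 19, 26, 28} must be used), so X = 16.
The 5 still-open variables together cover exactly {2, 17, 19, 26, 28} — 5 values for 5 variables — and 19 appears only in Y's list, so Y = 19.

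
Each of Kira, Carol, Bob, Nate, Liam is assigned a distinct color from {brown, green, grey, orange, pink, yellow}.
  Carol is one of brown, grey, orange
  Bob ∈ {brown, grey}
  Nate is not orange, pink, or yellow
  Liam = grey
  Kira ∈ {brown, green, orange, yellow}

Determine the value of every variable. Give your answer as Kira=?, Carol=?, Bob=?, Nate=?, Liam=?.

Liam has just one choice, so Liam = grey. Eliminate grey elsewhere: Carol, Bob, Nate.
Bob's domain is down to {brown}, so Bob = brown. Remove brown from Kira, Carol, Nate.
Nate must be green (only option left). So Kira can't be green.
Carol must be orange (only option left). Strike orange from Kira.
Kira must be yellow (only option left).

Kira=yellow, Carol=orange, Bob=brown, Nate=green, Liam=grey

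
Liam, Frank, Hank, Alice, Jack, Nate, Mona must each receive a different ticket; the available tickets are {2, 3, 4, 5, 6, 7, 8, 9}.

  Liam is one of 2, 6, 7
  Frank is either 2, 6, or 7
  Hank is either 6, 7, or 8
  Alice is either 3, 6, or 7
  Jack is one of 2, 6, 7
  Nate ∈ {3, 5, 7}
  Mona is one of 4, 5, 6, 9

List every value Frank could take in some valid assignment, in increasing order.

2, 6, 7

Liam, Frank, Jack between them cover only {2, 6, 7} — a naked triple. Remove those values from Hank, Alice, Nate, Mona.
Hank has just one choice, so Hank = 8.
That leaves Alice = 3. Strike 3 from Nate.
Nate has just one choice, so Nate = 5. Remove 5 from Mona.
No further eliminations apply; Frank can still be any of 2, 6, 7.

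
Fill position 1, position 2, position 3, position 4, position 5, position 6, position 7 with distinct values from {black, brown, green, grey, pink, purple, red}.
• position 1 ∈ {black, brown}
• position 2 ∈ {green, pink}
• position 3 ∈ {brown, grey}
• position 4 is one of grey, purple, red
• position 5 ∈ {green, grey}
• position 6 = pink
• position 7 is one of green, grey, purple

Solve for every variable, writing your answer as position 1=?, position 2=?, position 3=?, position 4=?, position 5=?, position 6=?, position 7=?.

position 6 must be pink (only option left). Strike pink from position 2.
position 2's domain is down to {green}, so position 2 = green. Strike green from position 5, position 7.
position 5 has just one choice, so position 5 = grey. Remove grey from position 3, position 4, position 7.
position 7's domain is down to {purple}, so position 7 = purple. Eliminate purple elsewhere: position 4.
position 3's domain is down to {brown}, so position 3 = brown. Eliminate brown elsewhere: position 1.
position 4 must be red (only option left).
position 1 has just one choice, so position 1 = black.

position 1=black, position 2=green, position 3=brown, position 4=red, position 5=grey, position 6=pink, position 7=purple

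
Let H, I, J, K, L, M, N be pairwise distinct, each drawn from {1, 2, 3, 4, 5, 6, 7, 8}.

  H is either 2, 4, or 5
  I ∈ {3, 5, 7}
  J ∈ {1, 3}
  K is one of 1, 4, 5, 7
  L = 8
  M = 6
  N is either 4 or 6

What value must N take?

L's domain is down to {8}, so L = 8.
M must be 6 (only option left). So N can't be 6.
So N = 4.

4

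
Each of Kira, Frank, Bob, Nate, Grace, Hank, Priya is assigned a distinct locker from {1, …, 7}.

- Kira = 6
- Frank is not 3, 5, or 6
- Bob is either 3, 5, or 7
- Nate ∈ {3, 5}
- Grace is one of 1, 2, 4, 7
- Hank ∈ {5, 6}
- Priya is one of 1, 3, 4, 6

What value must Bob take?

Kira must be 6 (only option left). Remove 6 from Hank, Priya.
Hank must be 5 (only option left). Remove 5 from Bob, Nate.
Nate must be 3 (only option left). Strike 3 from Bob, Priya.
So Bob = 7.

7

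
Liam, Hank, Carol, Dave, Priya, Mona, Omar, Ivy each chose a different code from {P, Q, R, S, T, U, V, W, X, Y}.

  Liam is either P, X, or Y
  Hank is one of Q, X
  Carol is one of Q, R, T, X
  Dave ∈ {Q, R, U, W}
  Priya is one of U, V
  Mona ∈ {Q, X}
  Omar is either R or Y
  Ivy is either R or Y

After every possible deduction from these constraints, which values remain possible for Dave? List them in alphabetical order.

Hank and Mona share exactly the 2 values {Q, X}; by pigeonhole those values go to them, so strike Q, X from Liam, Carol, Dave.
The 2 variables Omar and Ivy are confined to {R, Y}, which locks those values in; drop them from Liam, Carol, Dave.
Liam must be P (only option left).
That leaves Carol = T.
No further eliminations apply; Dave can still be any of U, W.

U, W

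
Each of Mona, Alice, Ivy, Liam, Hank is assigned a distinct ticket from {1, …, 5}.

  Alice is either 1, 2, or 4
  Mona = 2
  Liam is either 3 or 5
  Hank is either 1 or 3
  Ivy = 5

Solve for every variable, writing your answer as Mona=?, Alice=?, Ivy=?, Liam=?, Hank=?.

Mona's domain is down to {2}, so Mona = 2. Eliminate 2 elsewhere: Alice.
Ivy's domain is down to {5}, so Ivy = 5. Strike 5 from Liam.
Liam has just one choice, so Liam = 3. Strike 3 from Hank.
That leaves Hank = 1. Eliminate 1 elsewhere: Alice.
Alice must be 4 (only option left).

Mona=2, Alice=4, Ivy=5, Liam=3, Hank=1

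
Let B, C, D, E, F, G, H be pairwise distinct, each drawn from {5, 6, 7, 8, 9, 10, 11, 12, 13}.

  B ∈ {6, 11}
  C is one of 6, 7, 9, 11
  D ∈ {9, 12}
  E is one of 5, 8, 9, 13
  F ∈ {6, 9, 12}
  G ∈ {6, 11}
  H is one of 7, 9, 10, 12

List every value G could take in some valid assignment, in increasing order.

B and G share exactly the 2 values {6, 11}; by pigeonhole those values go to them, so strike 6, 11 from C, F.
The 2 variables D and F are confined to {9, 12}, which locks those values in; drop them from C, E, H.
C must be 7 (only option left). Remove 7 from H.
That leaves H = 10.
No further eliminations apply; G can still be any of 6, 11.

6, 11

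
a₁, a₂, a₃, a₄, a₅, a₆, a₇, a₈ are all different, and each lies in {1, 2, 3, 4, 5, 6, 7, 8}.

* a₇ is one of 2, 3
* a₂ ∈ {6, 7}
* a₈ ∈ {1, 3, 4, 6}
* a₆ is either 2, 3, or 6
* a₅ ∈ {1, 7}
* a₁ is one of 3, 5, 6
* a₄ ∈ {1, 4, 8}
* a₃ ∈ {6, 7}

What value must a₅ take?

The 8 variables together cover exactly {1, 2, 3, 4, 5, 6, 7, 8} — 8 values for 8 variables — and 5 appears only in a₁'s list, so a₁ = 5.
Among the 7 still-open variables, 8 fits only a₄ (and all 7 values in {1, 2, 3, 4, 6, 7, 8} must be used), so a₄ = 8.
The 6 still-open variables draw from only 6 values {1, 2, 3, 4, 6, 7}, so each is used; only a₈ can be 4, hence a₈ = 4.
Among the 5 still-open variables, 1 fits only a₅ (and all 5 values in {1, 2, 3, 6, 7} must be used), so a₅ = 1.

1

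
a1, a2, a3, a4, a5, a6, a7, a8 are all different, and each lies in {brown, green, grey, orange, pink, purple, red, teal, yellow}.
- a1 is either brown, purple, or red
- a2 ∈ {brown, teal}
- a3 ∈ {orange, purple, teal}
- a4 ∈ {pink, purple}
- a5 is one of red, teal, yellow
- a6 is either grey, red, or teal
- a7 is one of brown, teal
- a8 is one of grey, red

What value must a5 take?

yellow

Among the 8 variables, orange fits only a3 (and all 8 values in {brown, grey, orange, pink, purple, red, teal, yellow} must be used), so a3 = orange.
Among the 7 still-open variables, pink fits only a4 (and all 7 values in {brown, grey, pink, purple, red, teal, yellow} must be used), so a4 = pink.
The 6 still-open variables draw from only 6 values {brown, grey, purple, red, teal, yellow}, so each is used; only a1 can be purple, hence a1 = purple.
The 5 still-open variables draw from only 5 values {brown, grey, red, teal, yellow}, so each is used; only a5 can be yellow, hence a5 = yellow.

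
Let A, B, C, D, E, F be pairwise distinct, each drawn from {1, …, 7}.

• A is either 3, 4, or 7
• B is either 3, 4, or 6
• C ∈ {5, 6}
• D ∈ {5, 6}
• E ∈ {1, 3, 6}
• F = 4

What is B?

3

F's domain is down to {4}, so F = 4. Remove 4 from A, B.
The 5 still-open variables draw from only 5 values {1, 3, 5, 6, 7}, so each is used; only E can be 1, hence E = 1.
Among the 4 still-open variables, 7 fits only A (and all 4 values in {3, 5, 6, 7} must be used), so A = 7.
The 3 still-open variables draw from only 3 values {3, 5, 6}, so each is used; only B can be 3, hence B = 3.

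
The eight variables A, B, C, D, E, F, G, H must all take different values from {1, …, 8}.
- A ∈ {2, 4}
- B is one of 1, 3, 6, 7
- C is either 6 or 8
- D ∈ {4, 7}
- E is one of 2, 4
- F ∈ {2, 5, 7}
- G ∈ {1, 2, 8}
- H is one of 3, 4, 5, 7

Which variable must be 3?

The 2 variables A and E are confined to {2, 4}, which locks those values in; drop them from D, F, G, H.
D has just one choice, so D = 7. Remove 7 from B, F, H.
F has just one choice, so F = 5. Remove 5 from H.
So 3 goes to H.

H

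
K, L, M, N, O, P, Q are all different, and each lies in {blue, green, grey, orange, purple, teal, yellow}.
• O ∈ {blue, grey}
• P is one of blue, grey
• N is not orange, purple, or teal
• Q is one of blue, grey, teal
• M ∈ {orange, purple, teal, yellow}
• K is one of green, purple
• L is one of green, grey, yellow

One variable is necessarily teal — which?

Among the 7 variables, orange fits only M (and all 7 values in {blue, green, grey, orange, purple, teal, yellow} must be used), so M = orange.
The 6 still-open variables together cover exactly {blue, green, grey, purple, teal, yellow} — 6 values for 6 variables — and purple appears only in K's list, so K = purple.
The 5 still-open variables draw from only 5 values {blue, green, grey, teal, yellow}, so each is used; only Q can be teal, hence Q = teal.

Q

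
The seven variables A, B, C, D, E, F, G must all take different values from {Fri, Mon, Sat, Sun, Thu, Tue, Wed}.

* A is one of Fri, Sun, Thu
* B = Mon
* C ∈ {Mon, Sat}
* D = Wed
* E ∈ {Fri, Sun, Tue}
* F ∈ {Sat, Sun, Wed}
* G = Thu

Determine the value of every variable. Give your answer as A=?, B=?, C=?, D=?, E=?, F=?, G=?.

B has just one choice, so B = Mon. Eliminate Mon elsewhere: C.
C's domain is down to {Sat}, so C = Sat. Remove Sat from F.
D must be Wed (only option left). Eliminate Wed elsewhere: F.
F has just one choice, so F = Sun. Eliminate Sun elsewhere: A, E.
That leaves G = Thu. Remove Thu from A.
A's domain is down to {Fri}, so A = Fri. Eliminate Fri elsewhere: E.
E must be Tue (only option left).

A=Fri, B=Mon, C=Sat, D=Wed, E=Tue, F=Sun, G=Thu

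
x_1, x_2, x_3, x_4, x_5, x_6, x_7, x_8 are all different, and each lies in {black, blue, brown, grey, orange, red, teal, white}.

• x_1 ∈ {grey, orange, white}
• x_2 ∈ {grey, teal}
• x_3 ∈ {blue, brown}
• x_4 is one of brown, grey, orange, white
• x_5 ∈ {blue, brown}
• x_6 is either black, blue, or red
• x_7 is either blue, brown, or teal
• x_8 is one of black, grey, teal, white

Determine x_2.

Among the 8 variables, red fits only x_6 (and all 8 values in {black, blue, brown, grey, orange, red, teal, white} must be used), so x_6 = red.
Among the 7 still-open variables, black fits only x_8 (and all 7 values in {black, blue, brown, grey, orange, teal, white} must be used), so x_8 = black.
x_3 and x_5 share exactly the 2 values {blue, brown}; by pigeonhole those values go to them, so strike blue, brown from x_4, x_7.
That leaves x_7 = teal. Eliminate teal elsewhere: x_2.
So x_2 = grey.

grey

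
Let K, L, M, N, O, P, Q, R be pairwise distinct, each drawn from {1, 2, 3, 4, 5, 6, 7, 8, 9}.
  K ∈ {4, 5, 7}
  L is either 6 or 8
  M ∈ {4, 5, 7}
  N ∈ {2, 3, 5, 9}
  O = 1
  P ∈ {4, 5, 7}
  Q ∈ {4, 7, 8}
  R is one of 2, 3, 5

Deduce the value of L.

6

O's domain is down to {1}, so O = 1.
The 3 variables K, M, P are confined to {4, 5, 7}, which locks those values in; drop them from N, Q, R.
Q must be 8 (only option left). So L can't be 8.
So L = 6.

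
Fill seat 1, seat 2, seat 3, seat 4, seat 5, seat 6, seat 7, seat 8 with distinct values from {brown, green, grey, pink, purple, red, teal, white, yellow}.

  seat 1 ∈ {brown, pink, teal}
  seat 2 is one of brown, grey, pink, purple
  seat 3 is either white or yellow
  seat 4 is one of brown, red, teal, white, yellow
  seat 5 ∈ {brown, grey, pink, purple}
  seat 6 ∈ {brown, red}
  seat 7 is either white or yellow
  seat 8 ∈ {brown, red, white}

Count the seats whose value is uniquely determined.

2

seat 3 and seat 7 share exactly the 2 values {white, yellow}; by pigeonhole those values go to them, so strike white, yellow from seat 4, seat 8.
seat 6 and seat 8 between them cover only {brown, red} — a naked pair. Remove those values from seat 1, seat 2, seat 4, seat 5.
seat 4 must be teal (only option left). Remove teal from seat 1.
seat 1's domain is down to {pink}, so seat 1 = pink. Strike pink from seat 2, seat 5.
Determined: seat 1=pink, seat 4=teal. The other seats each still have more than one consistent value. That makes 2.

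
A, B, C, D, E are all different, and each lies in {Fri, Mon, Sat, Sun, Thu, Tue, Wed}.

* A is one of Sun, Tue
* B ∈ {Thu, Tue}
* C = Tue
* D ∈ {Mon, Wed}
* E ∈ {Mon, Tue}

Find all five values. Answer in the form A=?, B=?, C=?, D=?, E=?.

C must be Tue (only option left). Eliminate Tue elsewhere: A, B, E.
E must be Mon (only option left). Eliminate Mon elsewhere: D.
That leaves A = Sun.
B has just one choice, so B = Thu.
D must be Wed (only option left).

A=Sun, B=Thu, C=Tue, D=Wed, E=Mon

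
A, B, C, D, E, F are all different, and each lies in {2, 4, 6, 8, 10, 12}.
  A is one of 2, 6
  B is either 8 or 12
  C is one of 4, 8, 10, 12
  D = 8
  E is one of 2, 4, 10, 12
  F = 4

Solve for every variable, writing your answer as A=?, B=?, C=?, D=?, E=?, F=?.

A=6, B=12, C=10, D=8, E=2, F=4

D must be 8 (only option left). Eliminate 8 elsewhere: B, C.
F has just one choice, so F = 4. Eliminate 4 elsewhere: C, E.
B's domain is down to {12}, so B = 12. Strike 12 from C, E.
That leaves C = 10. Remove 10 from E.
That leaves E = 2. So A can't be 2.
A must be 6 (only option left).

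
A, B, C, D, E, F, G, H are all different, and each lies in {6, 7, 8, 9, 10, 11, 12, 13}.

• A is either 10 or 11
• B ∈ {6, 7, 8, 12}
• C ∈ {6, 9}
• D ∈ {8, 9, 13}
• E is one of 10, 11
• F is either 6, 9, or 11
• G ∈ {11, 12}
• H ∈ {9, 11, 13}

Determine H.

Among the 8 variables, 7 fits only B (and all 8 values in {6, 7, 8, 9, 10, 11, 12, 13} must be used), so B = 7.
Among the 7 still-open variables, 8 fits only D (and all 7 values in {6, 8, 9, 10, 11, 12, 13} must be used), so D = 8.
The 6 still-open variables draw from only 6 values {6, 9, 10, 11, 12, 13}, so each is used; only G can be 12, hence G = 12.
The 5 still-open variables together cover exactly {6, 9, 10, 11, 13} — 5 values for 5 variables — and 13 appears only in H's list, so H = 13.

13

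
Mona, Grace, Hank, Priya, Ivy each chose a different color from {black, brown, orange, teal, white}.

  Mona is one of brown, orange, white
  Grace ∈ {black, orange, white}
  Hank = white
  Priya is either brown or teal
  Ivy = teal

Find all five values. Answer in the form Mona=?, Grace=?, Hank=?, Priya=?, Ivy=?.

Hank's domain is down to {white}, so Hank = white. Remove white from Mona, Grace.
Ivy has just one choice, so Ivy = teal. Strike teal from Priya.
Priya's domain is down to {brown}, so Priya = brown. Strike brown from Mona.
That leaves Mona = orange. Remove orange from Grace.
Grace's domain is down to {black}, so Grace = black.

Mona=orange, Grace=black, Hank=white, Priya=brown, Ivy=teal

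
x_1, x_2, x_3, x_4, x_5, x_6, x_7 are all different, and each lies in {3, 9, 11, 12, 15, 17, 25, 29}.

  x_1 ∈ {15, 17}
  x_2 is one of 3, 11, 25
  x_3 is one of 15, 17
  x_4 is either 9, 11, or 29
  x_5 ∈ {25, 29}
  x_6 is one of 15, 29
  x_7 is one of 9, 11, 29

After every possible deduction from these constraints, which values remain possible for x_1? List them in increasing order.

The 7 variables together cover exactly {3, 9, 11, 15, 17, 25, 29} — 7 values for 7 variables — and 3 appears only in x_2's list, so x_2 = 3.
Among the 6 still-open variables, 25 fits only x_5 (and all 6 values in {9, 11, 15, 17, 25, 29} must be used), so x_5 = 25.
x_1 and x_3 between them cover only {15, 17} — a naked pair. Remove those values from x_6.
x_6's domain is down to {29}, so x_6 = 29. Strike 29 from x_4, x_7.
No further eliminations apply; x_1 can still be any of 15, 17.

15, 17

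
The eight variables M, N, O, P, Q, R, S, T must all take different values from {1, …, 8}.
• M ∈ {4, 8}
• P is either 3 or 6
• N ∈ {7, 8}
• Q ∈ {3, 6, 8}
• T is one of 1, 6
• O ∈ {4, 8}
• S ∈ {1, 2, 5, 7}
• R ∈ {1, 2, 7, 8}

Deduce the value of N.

The 8 variables together cover exactly {1, 2, 3, 4, 5, 6, 7, 8} — 8 values for 8 variables — and 5 appears only in S's list, so S = 5.
The 7 still-open variables draw from only 7 values {1, 2, 3, 4, 6, 7, 8}, so each is used; only R can be 2, hence R = 2.
Among the 6 still-open variables, 1 fits only T (and all 6 values in {1, 3, 4, 6, 7, 8} must be used), so T = 1.
Among the 5 still-open variables, 7 fits only N (and all 5 values in {3, 4, 6, 7, 8} must be used), so N = 7.

7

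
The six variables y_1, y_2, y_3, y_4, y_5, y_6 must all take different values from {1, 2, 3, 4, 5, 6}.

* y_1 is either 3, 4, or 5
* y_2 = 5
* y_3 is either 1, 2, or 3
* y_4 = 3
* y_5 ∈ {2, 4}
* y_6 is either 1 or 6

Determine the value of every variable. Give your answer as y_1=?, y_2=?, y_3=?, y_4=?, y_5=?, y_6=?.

y_2's domain is down to {5}, so y_2 = 5. So y_1 can't be 5.
That leaves y_4 = 3. Eliminate 3 elsewhere: y_1, y_3.
y_1 must be 4 (only option left). So y_5 can't be 4.
That leaves y_5 = 2. Eliminate 2 elsewhere: y_3.
y_3 must be 1 (only option left). Remove 1 from y_6.
y_6's domain is down to {6}, so y_6 = 6.

y_1=4, y_2=5, y_3=1, y_4=3, y_5=2, y_6=6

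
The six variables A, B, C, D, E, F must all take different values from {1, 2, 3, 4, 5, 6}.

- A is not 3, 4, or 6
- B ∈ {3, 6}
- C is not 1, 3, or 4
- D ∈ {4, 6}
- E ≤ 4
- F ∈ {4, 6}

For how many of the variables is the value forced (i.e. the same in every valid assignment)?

1

D and F between them cover only {4, 6} — a naked pair. Remove those values from B, C, E.
B must be 3 (only option left). So E can't be 3.
Determined: B=3. The other variables each still have more than one consistent value. That makes 1.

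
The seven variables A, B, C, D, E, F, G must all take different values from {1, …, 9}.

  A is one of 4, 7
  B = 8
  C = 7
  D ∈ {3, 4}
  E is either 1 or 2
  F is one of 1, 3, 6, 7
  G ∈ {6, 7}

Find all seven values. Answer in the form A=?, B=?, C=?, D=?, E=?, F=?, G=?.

A=4, B=8, C=7, D=3, E=2, F=1, G=6

B must be 8 (only option left).
C must be 7 (only option left). Remove 7 from A, F, G.
That leaves G = 6. Strike 6 from F.
A has just one choice, so A = 4. Eliminate 4 elsewhere: D.
D's domain is down to {3}, so D = 3. Remove 3 from F.
F must be 1 (only option left). So E can't be 1.
That leaves E = 2.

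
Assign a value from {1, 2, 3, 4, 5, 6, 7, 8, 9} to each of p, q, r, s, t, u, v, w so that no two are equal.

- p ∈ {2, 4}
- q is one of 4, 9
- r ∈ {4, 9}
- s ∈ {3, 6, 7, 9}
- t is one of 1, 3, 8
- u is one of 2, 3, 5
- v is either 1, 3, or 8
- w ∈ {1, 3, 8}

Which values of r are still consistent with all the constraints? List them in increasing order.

4, 9

The 2 variables q and r are confined to {4, 9}, which locks those values in; drop them from p, s.
p has just one choice, so p = 2. Remove 2 from u.
t, v, w between them cover only {1, 3, 8} — a naked triple. Remove those values from s, u.
u's domain is down to {5}, so u = 5.
No further eliminations apply; r can still be any of 4, 9.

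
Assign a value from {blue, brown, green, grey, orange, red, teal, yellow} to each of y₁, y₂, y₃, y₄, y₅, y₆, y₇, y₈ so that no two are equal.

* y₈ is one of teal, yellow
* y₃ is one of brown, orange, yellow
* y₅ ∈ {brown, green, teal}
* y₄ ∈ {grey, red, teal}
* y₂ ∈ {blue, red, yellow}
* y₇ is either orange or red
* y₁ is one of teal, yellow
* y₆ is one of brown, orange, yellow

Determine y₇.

The 8 variables draw from only 8 values {blue, brown, green, grey, orange, red, teal, yellow}, so each is used; only y₂ can be blue, hence y₂ = blue.
The 7 still-open variables together cover exactly {brown, green, grey, orange, red, teal, yellow} — 7 values for 7 variables — and green appears only in y₅'s list, so y₅ = green.
The 6 still-open variables together cover exactly {brown, grey, orange, red, teal, yellow} — 6 values for 6 variables — and grey appears only in y₄'s list, so y₄ = grey.
Among the 5 still-open variables, red fits only y₇ (and all 5 values in {brown, orange, red, teal, yellow} must be used), so y₇ = red.

red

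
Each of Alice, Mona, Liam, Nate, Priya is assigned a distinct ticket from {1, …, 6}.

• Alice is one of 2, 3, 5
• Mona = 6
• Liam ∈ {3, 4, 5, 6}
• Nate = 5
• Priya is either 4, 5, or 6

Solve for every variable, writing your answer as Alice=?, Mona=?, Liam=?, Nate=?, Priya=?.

Mona has just one choice, so Mona = 6. Remove 6 from Liam, Priya.
Nate must be 5 (only option left). So Alice, Liam, Priya can't be 5.
Priya must be 4 (only option left). So Liam can't be 4.
Liam must be 3 (only option left). Strike 3 from Alice.
Alice must be 2 (only option left).

Alice=2, Mona=6, Liam=3, Nate=5, Priya=4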